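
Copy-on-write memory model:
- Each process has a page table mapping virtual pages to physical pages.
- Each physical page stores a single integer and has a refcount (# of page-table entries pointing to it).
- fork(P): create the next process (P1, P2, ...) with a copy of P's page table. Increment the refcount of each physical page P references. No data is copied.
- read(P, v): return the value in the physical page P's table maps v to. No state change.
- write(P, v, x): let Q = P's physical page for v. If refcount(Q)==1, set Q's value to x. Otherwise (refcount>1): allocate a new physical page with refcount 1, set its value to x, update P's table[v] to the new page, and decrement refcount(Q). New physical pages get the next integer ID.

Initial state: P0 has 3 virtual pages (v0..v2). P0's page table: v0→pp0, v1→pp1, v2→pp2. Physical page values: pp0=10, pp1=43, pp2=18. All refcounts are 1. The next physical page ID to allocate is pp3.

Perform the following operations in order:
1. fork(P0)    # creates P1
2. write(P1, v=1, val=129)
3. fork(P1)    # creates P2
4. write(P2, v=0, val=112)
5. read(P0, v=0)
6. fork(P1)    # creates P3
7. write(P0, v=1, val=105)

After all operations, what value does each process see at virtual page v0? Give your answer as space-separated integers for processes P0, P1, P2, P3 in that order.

Answer: 10 10 112 10

Derivation:
Op 1: fork(P0) -> P1. 3 ppages; refcounts: pp0:2 pp1:2 pp2:2
Op 2: write(P1, v1, 129). refcount(pp1)=2>1 -> COPY to pp3. 4 ppages; refcounts: pp0:2 pp1:1 pp2:2 pp3:1
Op 3: fork(P1) -> P2. 4 ppages; refcounts: pp0:3 pp1:1 pp2:3 pp3:2
Op 4: write(P2, v0, 112). refcount(pp0)=3>1 -> COPY to pp4. 5 ppages; refcounts: pp0:2 pp1:1 pp2:3 pp3:2 pp4:1
Op 5: read(P0, v0) -> 10. No state change.
Op 6: fork(P1) -> P3. 5 ppages; refcounts: pp0:3 pp1:1 pp2:4 pp3:3 pp4:1
Op 7: write(P0, v1, 105). refcount(pp1)=1 -> write in place. 5 ppages; refcounts: pp0:3 pp1:1 pp2:4 pp3:3 pp4:1
P0: v0 -> pp0 = 10
P1: v0 -> pp0 = 10
P2: v0 -> pp4 = 112
P3: v0 -> pp0 = 10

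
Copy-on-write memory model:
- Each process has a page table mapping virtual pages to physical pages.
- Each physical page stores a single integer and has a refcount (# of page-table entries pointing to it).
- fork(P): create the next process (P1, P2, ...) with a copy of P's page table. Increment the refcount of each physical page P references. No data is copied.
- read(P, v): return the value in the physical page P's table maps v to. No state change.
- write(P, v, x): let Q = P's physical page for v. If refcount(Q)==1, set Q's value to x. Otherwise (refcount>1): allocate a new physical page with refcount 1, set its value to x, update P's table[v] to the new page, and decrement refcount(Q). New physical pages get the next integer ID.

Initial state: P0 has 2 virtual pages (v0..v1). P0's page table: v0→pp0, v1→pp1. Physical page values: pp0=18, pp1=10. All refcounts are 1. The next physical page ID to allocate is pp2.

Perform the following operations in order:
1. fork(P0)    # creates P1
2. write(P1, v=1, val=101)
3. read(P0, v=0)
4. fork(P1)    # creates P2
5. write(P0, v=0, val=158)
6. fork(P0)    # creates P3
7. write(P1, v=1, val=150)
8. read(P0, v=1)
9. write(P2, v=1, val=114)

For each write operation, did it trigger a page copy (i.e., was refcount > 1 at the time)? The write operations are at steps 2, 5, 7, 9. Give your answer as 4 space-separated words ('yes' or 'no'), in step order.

Op 1: fork(P0) -> P1. 2 ppages; refcounts: pp0:2 pp1:2
Op 2: write(P1, v1, 101). refcount(pp1)=2>1 -> COPY to pp2. 3 ppages; refcounts: pp0:2 pp1:1 pp2:1
Op 3: read(P0, v0) -> 18. No state change.
Op 4: fork(P1) -> P2. 3 ppages; refcounts: pp0:3 pp1:1 pp2:2
Op 5: write(P0, v0, 158). refcount(pp0)=3>1 -> COPY to pp3. 4 ppages; refcounts: pp0:2 pp1:1 pp2:2 pp3:1
Op 6: fork(P0) -> P3. 4 ppages; refcounts: pp0:2 pp1:2 pp2:2 pp3:2
Op 7: write(P1, v1, 150). refcount(pp2)=2>1 -> COPY to pp4. 5 ppages; refcounts: pp0:2 pp1:2 pp2:1 pp3:2 pp4:1
Op 8: read(P0, v1) -> 10. No state change.
Op 9: write(P2, v1, 114). refcount(pp2)=1 -> write in place. 5 ppages; refcounts: pp0:2 pp1:2 pp2:1 pp3:2 pp4:1

yes yes yes no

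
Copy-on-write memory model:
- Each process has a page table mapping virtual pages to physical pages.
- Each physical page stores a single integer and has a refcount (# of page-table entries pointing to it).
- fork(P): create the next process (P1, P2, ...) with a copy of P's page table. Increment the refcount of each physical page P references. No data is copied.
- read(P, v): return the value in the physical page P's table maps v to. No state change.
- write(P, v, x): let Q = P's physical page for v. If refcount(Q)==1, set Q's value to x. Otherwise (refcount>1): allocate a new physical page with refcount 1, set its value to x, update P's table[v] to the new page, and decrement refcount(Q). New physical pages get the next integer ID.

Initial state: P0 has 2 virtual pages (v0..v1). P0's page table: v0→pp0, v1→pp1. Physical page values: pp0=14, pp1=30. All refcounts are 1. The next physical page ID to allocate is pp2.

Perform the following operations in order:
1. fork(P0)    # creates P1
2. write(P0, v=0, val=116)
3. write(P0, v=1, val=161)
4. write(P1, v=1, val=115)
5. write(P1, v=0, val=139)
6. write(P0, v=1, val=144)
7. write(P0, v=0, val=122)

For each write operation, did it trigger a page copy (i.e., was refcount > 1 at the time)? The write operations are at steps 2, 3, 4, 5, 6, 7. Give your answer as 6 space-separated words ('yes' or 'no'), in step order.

Op 1: fork(P0) -> P1. 2 ppages; refcounts: pp0:2 pp1:2
Op 2: write(P0, v0, 116). refcount(pp0)=2>1 -> COPY to pp2. 3 ppages; refcounts: pp0:1 pp1:2 pp2:1
Op 3: write(P0, v1, 161). refcount(pp1)=2>1 -> COPY to pp3. 4 ppages; refcounts: pp0:1 pp1:1 pp2:1 pp3:1
Op 4: write(P1, v1, 115). refcount(pp1)=1 -> write in place. 4 ppages; refcounts: pp0:1 pp1:1 pp2:1 pp3:1
Op 5: write(P1, v0, 139). refcount(pp0)=1 -> write in place. 4 ppages; refcounts: pp0:1 pp1:1 pp2:1 pp3:1
Op 6: write(P0, v1, 144). refcount(pp3)=1 -> write in place. 4 ppages; refcounts: pp0:1 pp1:1 pp2:1 pp3:1
Op 7: write(P0, v0, 122). refcount(pp2)=1 -> write in place. 4 ppages; refcounts: pp0:1 pp1:1 pp2:1 pp3:1

yes yes no no no no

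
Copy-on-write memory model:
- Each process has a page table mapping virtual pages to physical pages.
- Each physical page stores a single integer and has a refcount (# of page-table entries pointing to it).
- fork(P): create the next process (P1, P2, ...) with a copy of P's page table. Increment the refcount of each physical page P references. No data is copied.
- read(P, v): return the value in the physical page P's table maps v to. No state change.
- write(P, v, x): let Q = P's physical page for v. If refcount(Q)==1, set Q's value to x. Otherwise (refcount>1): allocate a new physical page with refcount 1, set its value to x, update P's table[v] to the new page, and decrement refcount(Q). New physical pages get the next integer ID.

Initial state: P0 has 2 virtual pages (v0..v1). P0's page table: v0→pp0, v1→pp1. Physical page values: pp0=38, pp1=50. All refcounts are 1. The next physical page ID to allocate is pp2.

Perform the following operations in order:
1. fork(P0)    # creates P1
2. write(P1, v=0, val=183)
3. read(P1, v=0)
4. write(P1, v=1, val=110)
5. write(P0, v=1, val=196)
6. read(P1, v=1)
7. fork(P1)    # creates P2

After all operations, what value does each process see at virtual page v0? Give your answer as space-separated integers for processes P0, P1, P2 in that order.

Op 1: fork(P0) -> P1. 2 ppages; refcounts: pp0:2 pp1:2
Op 2: write(P1, v0, 183). refcount(pp0)=2>1 -> COPY to pp2. 3 ppages; refcounts: pp0:1 pp1:2 pp2:1
Op 3: read(P1, v0) -> 183. No state change.
Op 4: write(P1, v1, 110). refcount(pp1)=2>1 -> COPY to pp3. 4 ppages; refcounts: pp0:1 pp1:1 pp2:1 pp3:1
Op 5: write(P0, v1, 196). refcount(pp1)=1 -> write in place. 4 ppages; refcounts: pp0:1 pp1:1 pp2:1 pp3:1
Op 6: read(P1, v1) -> 110. No state change.
Op 7: fork(P1) -> P2. 4 ppages; refcounts: pp0:1 pp1:1 pp2:2 pp3:2
P0: v0 -> pp0 = 38
P1: v0 -> pp2 = 183
P2: v0 -> pp2 = 183

Answer: 38 183 183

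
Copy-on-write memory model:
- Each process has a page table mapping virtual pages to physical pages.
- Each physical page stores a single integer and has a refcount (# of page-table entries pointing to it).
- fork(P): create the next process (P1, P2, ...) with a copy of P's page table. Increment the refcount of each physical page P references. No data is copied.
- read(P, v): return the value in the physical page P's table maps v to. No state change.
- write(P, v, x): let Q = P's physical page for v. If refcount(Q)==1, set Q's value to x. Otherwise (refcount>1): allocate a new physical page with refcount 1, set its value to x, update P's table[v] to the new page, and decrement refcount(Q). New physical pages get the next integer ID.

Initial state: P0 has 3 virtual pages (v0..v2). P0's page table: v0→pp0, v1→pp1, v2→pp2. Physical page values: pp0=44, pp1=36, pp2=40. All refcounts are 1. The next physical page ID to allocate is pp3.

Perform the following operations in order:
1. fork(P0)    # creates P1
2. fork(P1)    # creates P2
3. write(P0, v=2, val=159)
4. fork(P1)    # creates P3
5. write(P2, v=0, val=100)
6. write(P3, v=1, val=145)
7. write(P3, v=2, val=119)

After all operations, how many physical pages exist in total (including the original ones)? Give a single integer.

Op 1: fork(P0) -> P1. 3 ppages; refcounts: pp0:2 pp1:2 pp2:2
Op 2: fork(P1) -> P2. 3 ppages; refcounts: pp0:3 pp1:3 pp2:3
Op 3: write(P0, v2, 159). refcount(pp2)=3>1 -> COPY to pp3. 4 ppages; refcounts: pp0:3 pp1:3 pp2:2 pp3:1
Op 4: fork(P1) -> P3. 4 ppages; refcounts: pp0:4 pp1:4 pp2:3 pp3:1
Op 5: write(P2, v0, 100). refcount(pp0)=4>1 -> COPY to pp4. 5 ppages; refcounts: pp0:3 pp1:4 pp2:3 pp3:1 pp4:1
Op 6: write(P3, v1, 145). refcount(pp1)=4>1 -> COPY to pp5. 6 ppages; refcounts: pp0:3 pp1:3 pp2:3 pp3:1 pp4:1 pp5:1
Op 7: write(P3, v2, 119). refcount(pp2)=3>1 -> COPY to pp6. 7 ppages; refcounts: pp0:3 pp1:3 pp2:2 pp3:1 pp4:1 pp5:1 pp6:1

Answer: 7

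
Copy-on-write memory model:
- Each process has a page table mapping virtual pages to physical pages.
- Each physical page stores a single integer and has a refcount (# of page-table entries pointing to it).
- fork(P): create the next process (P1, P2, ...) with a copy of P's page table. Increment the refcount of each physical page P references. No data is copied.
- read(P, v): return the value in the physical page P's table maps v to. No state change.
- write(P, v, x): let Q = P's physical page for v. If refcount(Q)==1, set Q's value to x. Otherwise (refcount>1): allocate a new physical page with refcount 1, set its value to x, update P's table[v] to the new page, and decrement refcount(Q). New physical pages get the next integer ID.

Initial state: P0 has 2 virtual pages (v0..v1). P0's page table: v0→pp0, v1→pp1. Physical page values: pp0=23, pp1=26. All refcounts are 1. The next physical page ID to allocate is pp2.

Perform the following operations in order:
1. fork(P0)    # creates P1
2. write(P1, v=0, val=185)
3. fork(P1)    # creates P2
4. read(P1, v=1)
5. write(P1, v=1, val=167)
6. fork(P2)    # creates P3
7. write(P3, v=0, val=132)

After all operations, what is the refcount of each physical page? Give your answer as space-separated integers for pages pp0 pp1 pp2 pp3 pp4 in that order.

Op 1: fork(P0) -> P1. 2 ppages; refcounts: pp0:2 pp1:2
Op 2: write(P1, v0, 185). refcount(pp0)=2>1 -> COPY to pp2. 3 ppages; refcounts: pp0:1 pp1:2 pp2:1
Op 3: fork(P1) -> P2. 3 ppages; refcounts: pp0:1 pp1:3 pp2:2
Op 4: read(P1, v1) -> 26. No state change.
Op 5: write(P1, v1, 167). refcount(pp1)=3>1 -> COPY to pp3. 4 ppages; refcounts: pp0:1 pp1:2 pp2:2 pp3:1
Op 6: fork(P2) -> P3. 4 ppages; refcounts: pp0:1 pp1:3 pp2:3 pp3:1
Op 7: write(P3, v0, 132). refcount(pp2)=3>1 -> COPY to pp4. 5 ppages; refcounts: pp0:1 pp1:3 pp2:2 pp3:1 pp4:1

Answer: 1 3 2 1 1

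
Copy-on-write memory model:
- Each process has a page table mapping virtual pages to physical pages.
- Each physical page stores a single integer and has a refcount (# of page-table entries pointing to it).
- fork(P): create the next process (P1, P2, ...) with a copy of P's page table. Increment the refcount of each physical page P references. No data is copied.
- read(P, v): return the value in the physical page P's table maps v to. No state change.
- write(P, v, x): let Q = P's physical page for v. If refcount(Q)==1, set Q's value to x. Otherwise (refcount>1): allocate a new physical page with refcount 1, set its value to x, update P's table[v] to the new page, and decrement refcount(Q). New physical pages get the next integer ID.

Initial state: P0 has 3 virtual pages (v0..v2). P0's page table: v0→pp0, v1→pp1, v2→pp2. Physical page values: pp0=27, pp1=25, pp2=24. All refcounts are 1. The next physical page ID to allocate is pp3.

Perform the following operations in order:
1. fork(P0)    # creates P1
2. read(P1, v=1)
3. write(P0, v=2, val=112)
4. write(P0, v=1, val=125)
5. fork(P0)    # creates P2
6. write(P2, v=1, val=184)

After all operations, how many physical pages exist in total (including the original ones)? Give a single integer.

Answer: 6

Derivation:
Op 1: fork(P0) -> P1. 3 ppages; refcounts: pp0:2 pp1:2 pp2:2
Op 2: read(P1, v1) -> 25. No state change.
Op 3: write(P0, v2, 112). refcount(pp2)=2>1 -> COPY to pp3. 4 ppages; refcounts: pp0:2 pp1:2 pp2:1 pp3:1
Op 4: write(P0, v1, 125). refcount(pp1)=2>1 -> COPY to pp4. 5 ppages; refcounts: pp0:2 pp1:1 pp2:1 pp3:1 pp4:1
Op 5: fork(P0) -> P2. 5 ppages; refcounts: pp0:3 pp1:1 pp2:1 pp3:2 pp4:2
Op 6: write(P2, v1, 184). refcount(pp4)=2>1 -> COPY to pp5. 6 ppages; refcounts: pp0:3 pp1:1 pp2:1 pp3:2 pp4:1 pp5:1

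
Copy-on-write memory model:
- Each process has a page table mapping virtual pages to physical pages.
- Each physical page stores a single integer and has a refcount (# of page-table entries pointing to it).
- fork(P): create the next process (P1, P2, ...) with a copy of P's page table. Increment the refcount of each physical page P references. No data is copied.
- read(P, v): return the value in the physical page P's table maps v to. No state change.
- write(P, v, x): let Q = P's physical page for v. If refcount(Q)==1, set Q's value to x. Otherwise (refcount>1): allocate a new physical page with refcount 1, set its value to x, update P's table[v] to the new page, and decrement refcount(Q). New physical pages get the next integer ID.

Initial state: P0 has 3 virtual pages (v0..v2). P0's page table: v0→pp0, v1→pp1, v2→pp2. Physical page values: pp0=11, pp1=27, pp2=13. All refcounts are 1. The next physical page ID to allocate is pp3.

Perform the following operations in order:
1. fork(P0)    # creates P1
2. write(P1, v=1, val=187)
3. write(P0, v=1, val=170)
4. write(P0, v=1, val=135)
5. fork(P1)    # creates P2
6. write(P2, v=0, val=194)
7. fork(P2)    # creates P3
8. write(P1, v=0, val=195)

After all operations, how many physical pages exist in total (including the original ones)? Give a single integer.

Answer: 6

Derivation:
Op 1: fork(P0) -> P1. 3 ppages; refcounts: pp0:2 pp1:2 pp2:2
Op 2: write(P1, v1, 187). refcount(pp1)=2>1 -> COPY to pp3. 4 ppages; refcounts: pp0:2 pp1:1 pp2:2 pp3:1
Op 3: write(P0, v1, 170). refcount(pp1)=1 -> write in place. 4 ppages; refcounts: pp0:2 pp1:1 pp2:2 pp3:1
Op 4: write(P0, v1, 135). refcount(pp1)=1 -> write in place. 4 ppages; refcounts: pp0:2 pp1:1 pp2:2 pp3:1
Op 5: fork(P1) -> P2. 4 ppages; refcounts: pp0:3 pp1:1 pp2:3 pp3:2
Op 6: write(P2, v0, 194). refcount(pp0)=3>1 -> COPY to pp4. 5 ppages; refcounts: pp0:2 pp1:1 pp2:3 pp3:2 pp4:1
Op 7: fork(P2) -> P3. 5 ppages; refcounts: pp0:2 pp1:1 pp2:4 pp3:3 pp4:2
Op 8: write(P1, v0, 195). refcount(pp0)=2>1 -> COPY to pp5. 6 ppages; refcounts: pp0:1 pp1:1 pp2:4 pp3:3 pp4:2 pp5:1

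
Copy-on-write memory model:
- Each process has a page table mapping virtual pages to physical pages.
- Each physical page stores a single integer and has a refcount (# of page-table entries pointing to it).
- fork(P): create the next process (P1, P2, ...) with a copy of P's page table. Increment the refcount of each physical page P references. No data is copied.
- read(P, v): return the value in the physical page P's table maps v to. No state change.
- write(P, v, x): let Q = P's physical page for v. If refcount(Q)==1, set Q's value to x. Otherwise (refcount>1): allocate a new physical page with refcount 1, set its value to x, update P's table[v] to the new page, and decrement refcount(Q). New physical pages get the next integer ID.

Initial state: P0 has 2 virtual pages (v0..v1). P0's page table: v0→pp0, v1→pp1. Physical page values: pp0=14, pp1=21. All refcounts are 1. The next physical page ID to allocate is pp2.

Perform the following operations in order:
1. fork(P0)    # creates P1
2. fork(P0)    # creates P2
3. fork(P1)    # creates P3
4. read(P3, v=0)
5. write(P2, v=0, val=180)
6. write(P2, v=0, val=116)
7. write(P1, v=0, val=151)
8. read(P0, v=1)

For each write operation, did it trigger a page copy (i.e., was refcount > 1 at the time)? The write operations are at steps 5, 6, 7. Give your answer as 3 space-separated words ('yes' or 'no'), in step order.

Op 1: fork(P0) -> P1. 2 ppages; refcounts: pp0:2 pp1:2
Op 2: fork(P0) -> P2. 2 ppages; refcounts: pp0:3 pp1:3
Op 3: fork(P1) -> P3. 2 ppages; refcounts: pp0:4 pp1:4
Op 4: read(P3, v0) -> 14. No state change.
Op 5: write(P2, v0, 180). refcount(pp0)=4>1 -> COPY to pp2. 3 ppages; refcounts: pp0:3 pp1:4 pp2:1
Op 6: write(P2, v0, 116). refcount(pp2)=1 -> write in place. 3 ppages; refcounts: pp0:3 pp1:4 pp2:1
Op 7: write(P1, v0, 151). refcount(pp0)=3>1 -> COPY to pp3. 4 ppages; refcounts: pp0:2 pp1:4 pp2:1 pp3:1
Op 8: read(P0, v1) -> 21. No state change.

yes no yes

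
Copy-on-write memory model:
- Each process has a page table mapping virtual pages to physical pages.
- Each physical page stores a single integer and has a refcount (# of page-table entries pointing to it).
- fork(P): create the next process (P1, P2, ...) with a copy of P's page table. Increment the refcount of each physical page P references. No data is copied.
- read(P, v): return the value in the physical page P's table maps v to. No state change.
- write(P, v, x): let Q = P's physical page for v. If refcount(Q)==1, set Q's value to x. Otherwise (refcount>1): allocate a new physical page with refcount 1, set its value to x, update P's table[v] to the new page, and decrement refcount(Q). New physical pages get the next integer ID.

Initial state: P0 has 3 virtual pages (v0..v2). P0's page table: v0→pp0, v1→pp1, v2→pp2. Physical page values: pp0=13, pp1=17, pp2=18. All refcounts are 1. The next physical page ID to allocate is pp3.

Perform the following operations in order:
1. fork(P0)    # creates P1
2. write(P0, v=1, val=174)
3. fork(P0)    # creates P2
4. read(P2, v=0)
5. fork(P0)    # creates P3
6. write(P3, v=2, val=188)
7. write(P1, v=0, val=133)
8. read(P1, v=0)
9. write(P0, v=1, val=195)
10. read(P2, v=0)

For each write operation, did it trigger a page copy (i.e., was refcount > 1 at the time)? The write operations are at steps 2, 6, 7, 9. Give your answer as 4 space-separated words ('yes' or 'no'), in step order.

Op 1: fork(P0) -> P1. 3 ppages; refcounts: pp0:2 pp1:2 pp2:2
Op 2: write(P0, v1, 174). refcount(pp1)=2>1 -> COPY to pp3. 4 ppages; refcounts: pp0:2 pp1:1 pp2:2 pp3:1
Op 3: fork(P0) -> P2. 4 ppages; refcounts: pp0:3 pp1:1 pp2:3 pp3:2
Op 4: read(P2, v0) -> 13. No state change.
Op 5: fork(P0) -> P3. 4 ppages; refcounts: pp0:4 pp1:1 pp2:4 pp3:3
Op 6: write(P3, v2, 188). refcount(pp2)=4>1 -> COPY to pp4. 5 ppages; refcounts: pp0:4 pp1:1 pp2:3 pp3:3 pp4:1
Op 7: write(P1, v0, 133). refcount(pp0)=4>1 -> COPY to pp5. 6 ppages; refcounts: pp0:3 pp1:1 pp2:3 pp3:3 pp4:1 pp5:1
Op 8: read(P1, v0) -> 133. No state change.
Op 9: write(P0, v1, 195). refcount(pp3)=3>1 -> COPY to pp6. 7 ppages; refcounts: pp0:3 pp1:1 pp2:3 pp3:2 pp4:1 pp5:1 pp6:1
Op 10: read(P2, v0) -> 13. No state change.

yes yes yes yes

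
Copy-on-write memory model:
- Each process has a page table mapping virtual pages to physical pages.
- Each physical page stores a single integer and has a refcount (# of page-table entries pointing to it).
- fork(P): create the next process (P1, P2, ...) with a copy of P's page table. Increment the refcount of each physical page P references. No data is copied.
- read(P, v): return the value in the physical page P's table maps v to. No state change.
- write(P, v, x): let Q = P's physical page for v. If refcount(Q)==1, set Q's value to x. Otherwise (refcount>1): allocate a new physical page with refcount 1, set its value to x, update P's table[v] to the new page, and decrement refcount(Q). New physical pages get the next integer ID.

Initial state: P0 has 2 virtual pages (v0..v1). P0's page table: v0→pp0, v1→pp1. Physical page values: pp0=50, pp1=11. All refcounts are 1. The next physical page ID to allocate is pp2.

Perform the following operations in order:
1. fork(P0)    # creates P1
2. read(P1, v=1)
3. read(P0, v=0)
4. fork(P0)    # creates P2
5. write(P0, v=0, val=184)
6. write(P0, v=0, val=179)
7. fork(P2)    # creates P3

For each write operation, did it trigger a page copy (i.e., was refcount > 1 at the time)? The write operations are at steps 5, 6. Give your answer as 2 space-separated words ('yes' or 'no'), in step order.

Op 1: fork(P0) -> P1. 2 ppages; refcounts: pp0:2 pp1:2
Op 2: read(P1, v1) -> 11. No state change.
Op 3: read(P0, v0) -> 50. No state change.
Op 4: fork(P0) -> P2. 2 ppages; refcounts: pp0:3 pp1:3
Op 5: write(P0, v0, 184). refcount(pp0)=3>1 -> COPY to pp2. 3 ppages; refcounts: pp0:2 pp1:3 pp2:1
Op 6: write(P0, v0, 179). refcount(pp2)=1 -> write in place. 3 ppages; refcounts: pp0:2 pp1:3 pp2:1
Op 7: fork(P2) -> P3. 3 ppages; refcounts: pp0:3 pp1:4 pp2:1

yes no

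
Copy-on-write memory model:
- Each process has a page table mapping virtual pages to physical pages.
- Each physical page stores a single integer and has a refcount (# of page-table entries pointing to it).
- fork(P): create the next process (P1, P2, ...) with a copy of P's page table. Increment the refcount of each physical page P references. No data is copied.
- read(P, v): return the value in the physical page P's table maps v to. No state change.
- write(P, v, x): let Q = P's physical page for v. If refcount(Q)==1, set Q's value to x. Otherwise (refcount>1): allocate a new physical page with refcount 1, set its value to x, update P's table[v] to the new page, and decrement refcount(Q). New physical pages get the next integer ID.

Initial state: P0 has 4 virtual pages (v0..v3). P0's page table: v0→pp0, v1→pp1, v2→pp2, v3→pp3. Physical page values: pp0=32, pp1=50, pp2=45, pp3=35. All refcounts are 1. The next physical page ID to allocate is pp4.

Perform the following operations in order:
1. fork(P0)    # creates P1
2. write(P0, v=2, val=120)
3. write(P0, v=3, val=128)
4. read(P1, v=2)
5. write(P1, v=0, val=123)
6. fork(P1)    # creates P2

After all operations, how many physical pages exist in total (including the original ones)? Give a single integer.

Op 1: fork(P0) -> P1. 4 ppages; refcounts: pp0:2 pp1:2 pp2:2 pp3:2
Op 2: write(P0, v2, 120). refcount(pp2)=2>1 -> COPY to pp4. 5 ppages; refcounts: pp0:2 pp1:2 pp2:1 pp3:2 pp4:1
Op 3: write(P0, v3, 128). refcount(pp3)=2>1 -> COPY to pp5. 6 ppages; refcounts: pp0:2 pp1:2 pp2:1 pp3:1 pp4:1 pp5:1
Op 4: read(P1, v2) -> 45. No state change.
Op 5: write(P1, v0, 123). refcount(pp0)=2>1 -> COPY to pp6. 7 ppages; refcounts: pp0:1 pp1:2 pp2:1 pp3:1 pp4:1 pp5:1 pp6:1
Op 6: fork(P1) -> P2. 7 ppages; refcounts: pp0:1 pp1:3 pp2:2 pp3:2 pp4:1 pp5:1 pp6:2

Answer: 7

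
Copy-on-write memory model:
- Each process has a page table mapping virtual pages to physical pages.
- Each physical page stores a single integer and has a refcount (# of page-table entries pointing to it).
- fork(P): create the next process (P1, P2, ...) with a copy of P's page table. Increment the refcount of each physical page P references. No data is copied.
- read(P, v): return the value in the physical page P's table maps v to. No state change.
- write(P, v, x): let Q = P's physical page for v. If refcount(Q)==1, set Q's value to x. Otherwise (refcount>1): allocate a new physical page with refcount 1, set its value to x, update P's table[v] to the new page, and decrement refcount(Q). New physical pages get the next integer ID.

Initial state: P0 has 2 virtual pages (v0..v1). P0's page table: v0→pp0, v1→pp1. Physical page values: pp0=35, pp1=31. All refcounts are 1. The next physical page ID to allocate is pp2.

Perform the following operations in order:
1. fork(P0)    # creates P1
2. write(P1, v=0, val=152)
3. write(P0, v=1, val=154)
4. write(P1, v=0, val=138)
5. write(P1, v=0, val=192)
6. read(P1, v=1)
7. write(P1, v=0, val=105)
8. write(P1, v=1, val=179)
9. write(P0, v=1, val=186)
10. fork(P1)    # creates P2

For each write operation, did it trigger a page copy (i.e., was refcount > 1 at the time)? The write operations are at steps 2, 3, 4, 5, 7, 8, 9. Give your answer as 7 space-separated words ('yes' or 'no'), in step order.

Op 1: fork(P0) -> P1. 2 ppages; refcounts: pp0:2 pp1:2
Op 2: write(P1, v0, 152). refcount(pp0)=2>1 -> COPY to pp2. 3 ppages; refcounts: pp0:1 pp1:2 pp2:1
Op 3: write(P0, v1, 154). refcount(pp1)=2>1 -> COPY to pp3. 4 ppages; refcounts: pp0:1 pp1:1 pp2:1 pp3:1
Op 4: write(P1, v0, 138). refcount(pp2)=1 -> write in place. 4 ppages; refcounts: pp0:1 pp1:1 pp2:1 pp3:1
Op 5: write(P1, v0, 192). refcount(pp2)=1 -> write in place. 4 ppages; refcounts: pp0:1 pp1:1 pp2:1 pp3:1
Op 6: read(P1, v1) -> 31. No state change.
Op 7: write(P1, v0, 105). refcount(pp2)=1 -> write in place. 4 ppages; refcounts: pp0:1 pp1:1 pp2:1 pp3:1
Op 8: write(P1, v1, 179). refcount(pp1)=1 -> write in place. 4 ppages; refcounts: pp0:1 pp1:1 pp2:1 pp3:1
Op 9: write(P0, v1, 186). refcount(pp3)=1 -> write in place. 4 ppages; refcounts: pp0:1 pp1:1 pp2:1 pp3:1
Op 10: fork(P1) -> P2. 4 ppages; refcounts: pp0:1 pp1:2 pp2:2 pp3:1

yes yes no no no no no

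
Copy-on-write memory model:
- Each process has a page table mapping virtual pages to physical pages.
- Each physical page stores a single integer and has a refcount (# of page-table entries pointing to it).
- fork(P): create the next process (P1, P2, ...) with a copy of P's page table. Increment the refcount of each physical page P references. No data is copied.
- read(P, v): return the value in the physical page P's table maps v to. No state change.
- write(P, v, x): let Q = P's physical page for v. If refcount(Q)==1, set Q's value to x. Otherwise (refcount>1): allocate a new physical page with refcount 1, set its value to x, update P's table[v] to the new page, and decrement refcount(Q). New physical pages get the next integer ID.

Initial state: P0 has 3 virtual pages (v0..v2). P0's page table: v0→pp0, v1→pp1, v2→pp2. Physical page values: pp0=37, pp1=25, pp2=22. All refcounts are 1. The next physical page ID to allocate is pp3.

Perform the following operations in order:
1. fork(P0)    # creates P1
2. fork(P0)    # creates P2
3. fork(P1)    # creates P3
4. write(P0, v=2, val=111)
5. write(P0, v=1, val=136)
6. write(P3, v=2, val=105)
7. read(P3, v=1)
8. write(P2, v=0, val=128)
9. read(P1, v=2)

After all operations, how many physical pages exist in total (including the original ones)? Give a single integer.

Op 1: fork(P0) -> P1. 3 ppages; refcounts: pp0:2 pp1:2 pp2:2
Op 2: fork(P0) -> P2. 3 ppages; refcounts: pp0:3 pp1:3 pp2:3
Op 3: fork(P1) -> P3. 3 ppages; refcounts: pp0:4 pp1:4 pp2:4
Op 4: write(P0, v2, 111). refcount(pp2)=4>1 -> COPY to pp3. 4 ppages; refcounts: pp0:4 pp1:4 pp2:3 pp3:1
Op 5: write(P0, v1, 136). refcount(pp1)=4>1 -> COPY to pp4. 5 ppages; refcounts: pp0:4 pp1:3 pp2:3 pp3:1 pp4:1
Op 6: write(P3, v2, 105). refcount(pp2)=3>1 -> COPY to pp5. 6 ppages; refcounts: pp0:4 pp1:3 pp2:2 pp3:1 pp4:1 pp5:1
Op 7: read(P3, v1) -> 25. No state change.
Op 8: write(P2, v0, 128). refcount(pp0)=4>1 -> COPY to pp6. 7 ppages; refcounts: pp0:3 pp1:3 pp2:2 pp3:1 pp4:1 pp5:1 pp6:1
Op 9: read(P1, v2) -> 22. No state change.

Answer: 7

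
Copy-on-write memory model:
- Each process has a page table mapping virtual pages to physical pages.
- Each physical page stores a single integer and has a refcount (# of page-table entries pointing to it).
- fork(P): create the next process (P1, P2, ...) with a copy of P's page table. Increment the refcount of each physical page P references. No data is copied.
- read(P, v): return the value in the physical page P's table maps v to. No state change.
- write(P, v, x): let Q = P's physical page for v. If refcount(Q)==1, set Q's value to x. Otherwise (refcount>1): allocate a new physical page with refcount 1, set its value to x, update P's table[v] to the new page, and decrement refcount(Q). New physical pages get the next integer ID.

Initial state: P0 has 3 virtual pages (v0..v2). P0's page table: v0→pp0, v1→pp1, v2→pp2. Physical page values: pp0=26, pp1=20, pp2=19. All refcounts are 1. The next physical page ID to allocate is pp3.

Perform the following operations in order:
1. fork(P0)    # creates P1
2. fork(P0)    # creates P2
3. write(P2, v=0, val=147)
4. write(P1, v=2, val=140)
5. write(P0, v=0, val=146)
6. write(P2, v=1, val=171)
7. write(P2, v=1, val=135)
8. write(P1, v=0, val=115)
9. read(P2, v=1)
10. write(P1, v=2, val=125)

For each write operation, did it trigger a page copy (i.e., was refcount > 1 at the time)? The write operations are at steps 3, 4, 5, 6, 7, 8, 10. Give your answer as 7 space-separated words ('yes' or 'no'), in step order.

Op 1: fork(P0) -> P1. 3 ppages; refcounts: pp0:2 pp1:2 pp2:2
Op 2: fork(P0) -> P2. 3 ppages; refcounts: pp0:3 pp1:3 pp2:3
Op 3: write(P2, v0, 147). refcount(pp0)=3>1 -> COPY to pp3. 4 ppages; refcounts: pp0:2 pp1:3 pp2:3 pp3:1
Op 4: write(P1, v2, 140). refcount(pp2)=3>1 -> COPY to pp4. 5 ppages; refcounts: pp0:2 pp1:3 pp2:2 pp3:1 pp4:1
Op 5: write(P0, v0, 146). refcount(pp0)=2>1 -> COPY to pp5. 6 ppages; refcounts: pp0:1 pp1:3 pp2:2 pp3:1 pp4:1 pp5:1
Op 6: write(P2, v1, 171). refcount(pp1)=3>1 -> COPY to pp6. 7 ppages; refcounts: pp0:1 pp1:2 pp2:2 pp3:1 pp4:1 pp5:1 pp6:1
Op 7: write(P2, v1, 135). refcount(pp6)=1 -> write in place. 7 ppages; refcounts: pp0:1 pp1:2 pp2:2 pp3:1 pp4:1 pp5:1 pp6:1
Op 8: write(P1, v0, 115). refcount(pp0)=1 -> write in place. 7 ppages; refcounts: pp0:1 pp1:2 pp2:2 pp3:1 pp4:1 pp5:1 pp6:1
Op 9: read(P2, v1) -> 135. No state change.
Op 10: write(P1, v2, 125). refcount(pp4)=1 -> write in place. 7 ppages; refcounts: pp0:1 pp1:2 pp2:2 pp3:1 pp4:1 pp5:1 pp6:1

yes yes yes yes no no no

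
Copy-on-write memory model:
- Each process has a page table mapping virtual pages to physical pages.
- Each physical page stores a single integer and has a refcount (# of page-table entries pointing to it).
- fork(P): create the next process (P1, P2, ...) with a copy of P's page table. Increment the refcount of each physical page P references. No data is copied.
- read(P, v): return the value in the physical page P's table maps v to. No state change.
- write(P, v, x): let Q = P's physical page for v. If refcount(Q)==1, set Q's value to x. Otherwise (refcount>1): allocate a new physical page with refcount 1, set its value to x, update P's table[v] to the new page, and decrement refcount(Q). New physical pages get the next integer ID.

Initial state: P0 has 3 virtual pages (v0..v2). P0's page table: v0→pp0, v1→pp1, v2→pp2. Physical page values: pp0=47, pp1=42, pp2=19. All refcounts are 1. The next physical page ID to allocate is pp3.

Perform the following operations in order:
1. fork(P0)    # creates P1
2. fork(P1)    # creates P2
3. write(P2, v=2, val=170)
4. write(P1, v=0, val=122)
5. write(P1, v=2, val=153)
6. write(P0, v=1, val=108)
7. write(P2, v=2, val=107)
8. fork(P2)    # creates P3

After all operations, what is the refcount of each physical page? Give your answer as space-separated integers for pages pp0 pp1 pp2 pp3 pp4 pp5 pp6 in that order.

Op 1: fork(P0) -> P1. 3 ppages; refcounts: pp0:2 pp1:2 pp2:2
Op 2: fork(P1) -> P2. 3 ppages; refcounts: pp0:3 pp1:3 pp2:3
Op 3: write(P2, v2, 170). refcount(pp2)=3>1 -> COPY to pp3. 4 ppages; refcounts: pp0:3 pp1:3 pp2:2 pp3:1
Op 4: write(P1, v0, 122). refcount(pp0)=3>1 -> COPY to pp4. 5 ppages; refcounts: pp0:2 pp1:3 pp2:2 pp3:1 pp4:1
Op 5: write(P1, v2, 153). refcount(pp2)=2>1 -> COPY to pp5. 6 ppages; refcounts: pp0:2 pp1:3 pp2:1 pp3:1 pp4:1 pp5:1
Op 6: write(P0, v1, 108). refcount(pp1)=3>1 -> COPY to pp6. 7 ppages; refcounts: pp0:2 pp1:2 pp2:1 pp3:1 pp4:1 pp5:1 pp6:1
Op 7: write(P2, v2, 107). refcount(pp3)=1 -> write in place. 7 ppages; refcounts: pp0:2 pp1:2 pp2:1 pp3:1 pp4:1 pp5:1 pp6:1
Op 8: fork(P2) -> P3. 7 ppages; refcounts: pp0:3 pp1:3 pp2:1 pp3:2 pp4:1 pp5:1 pp6:1

Answer: 3 3 1 2 1 1 1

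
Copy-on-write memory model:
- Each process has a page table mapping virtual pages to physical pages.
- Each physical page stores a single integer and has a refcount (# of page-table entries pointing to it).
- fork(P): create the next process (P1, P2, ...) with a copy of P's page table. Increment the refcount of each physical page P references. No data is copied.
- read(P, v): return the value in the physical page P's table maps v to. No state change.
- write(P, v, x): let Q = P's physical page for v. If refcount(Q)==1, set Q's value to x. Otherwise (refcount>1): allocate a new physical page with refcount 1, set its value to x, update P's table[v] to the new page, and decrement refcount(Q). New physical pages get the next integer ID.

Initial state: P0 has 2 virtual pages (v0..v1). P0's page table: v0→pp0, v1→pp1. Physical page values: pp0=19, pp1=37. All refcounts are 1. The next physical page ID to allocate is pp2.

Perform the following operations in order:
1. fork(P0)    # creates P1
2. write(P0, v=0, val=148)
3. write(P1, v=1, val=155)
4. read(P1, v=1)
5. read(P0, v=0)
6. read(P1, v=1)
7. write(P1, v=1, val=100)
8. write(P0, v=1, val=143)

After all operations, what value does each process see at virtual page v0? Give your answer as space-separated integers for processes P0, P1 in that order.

Answer: 148 19

Derivation:
Op 1: fork(P0) -> P1. 2 ppages; refcounts: pp0:2 pp1:2
Op 2: write(P0, v0, 148). refcount(pp0)=2>1 -> COPY to pp2. 3 ppages; refcounts: pp0:1 pp1:2 pp2:1
Op 3: write(P1, v1, 155). refcount(pp1)=2>1 -> COPY to pp3. 4 ppages; refcounts: pp0:1 pp1:1 pp2:1 pp3:1
Op 4: read(P1, v1) -> 155. No state change.
Op 5: read(P0, v0) -> 148. No state change.
Op 6: read(P1, v1) -> 155. No state change.
Op 7: write(P1, v1, 100). refcount(pp3)=1 -> write in place. 4 ppages; refcounts: pp0:1 pp1:1 pp2:1 pp3:1
Op 8: write(P0, v1, 143). refcount(pp1)=1 -> write in place. 4 ppages; refcounts: pp0:1 pp1:1 pp2:1 pp3:1
P0: v0 -> pp2 = 148
P1: v0 -> pp0 = 19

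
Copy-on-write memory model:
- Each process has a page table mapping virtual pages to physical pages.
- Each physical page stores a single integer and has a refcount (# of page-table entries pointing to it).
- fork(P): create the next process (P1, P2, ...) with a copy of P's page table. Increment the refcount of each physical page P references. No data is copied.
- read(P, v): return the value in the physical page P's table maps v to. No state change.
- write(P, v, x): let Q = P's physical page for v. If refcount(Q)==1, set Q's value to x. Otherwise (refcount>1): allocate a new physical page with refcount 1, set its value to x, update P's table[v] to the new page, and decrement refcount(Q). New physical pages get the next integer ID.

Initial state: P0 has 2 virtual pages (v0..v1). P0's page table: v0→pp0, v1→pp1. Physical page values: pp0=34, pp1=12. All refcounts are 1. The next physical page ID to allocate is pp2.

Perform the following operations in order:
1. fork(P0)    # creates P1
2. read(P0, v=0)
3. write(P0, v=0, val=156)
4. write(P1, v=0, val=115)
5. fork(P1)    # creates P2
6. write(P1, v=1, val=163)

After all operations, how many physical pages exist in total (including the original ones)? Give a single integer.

Answer: 4

Derivation:
Op 1: fork(P0) -> P1. 2 ppages; refcounts: pp0:2 pp1:2
Op 2: read(P0, v0) -> 34. No state change.
Op 3: write(P0, v0, 156). refcount(pp0)=2>1 -> COPY to pp2. 3 ppages; refcounts: pp0:1 pp1:2 pp2:1
Op 4: write(P1, v0, 115). refcount(pp0)=1 -> write in place. 3 ppages; refcounts: pp0:1 pp1:2 pp2:1
Op 5: fork(P1) -> P2. 3 ppages; refcounts: pp0:2 pp1:3 pp2:1
Op 6: write(P1, v1, 163). refcount(pp1)=3>1 -> COPY to pp3. 4 ppages; refcounts: pp0:2 pp1:2 pp2:1 pp3:1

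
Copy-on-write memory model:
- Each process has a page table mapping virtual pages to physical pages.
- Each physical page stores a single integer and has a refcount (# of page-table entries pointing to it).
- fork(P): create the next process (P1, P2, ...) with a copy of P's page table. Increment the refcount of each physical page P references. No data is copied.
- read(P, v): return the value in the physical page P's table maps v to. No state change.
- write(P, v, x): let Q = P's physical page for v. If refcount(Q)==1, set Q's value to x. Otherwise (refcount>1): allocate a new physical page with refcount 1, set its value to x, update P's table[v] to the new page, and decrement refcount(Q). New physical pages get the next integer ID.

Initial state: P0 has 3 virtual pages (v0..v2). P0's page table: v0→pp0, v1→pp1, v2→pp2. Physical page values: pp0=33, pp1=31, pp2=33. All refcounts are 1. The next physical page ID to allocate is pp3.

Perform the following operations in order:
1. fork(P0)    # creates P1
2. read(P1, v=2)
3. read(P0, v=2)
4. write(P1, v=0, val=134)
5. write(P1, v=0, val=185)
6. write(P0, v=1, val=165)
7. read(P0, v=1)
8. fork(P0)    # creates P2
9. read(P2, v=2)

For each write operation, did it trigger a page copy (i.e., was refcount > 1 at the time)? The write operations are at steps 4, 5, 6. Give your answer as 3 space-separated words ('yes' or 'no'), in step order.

Op 1: fork(P0) -> P1. 3 ppages; refcounts: pp0:2 pp1:2 pp2:2
Op 2: read(P1, v2) -> 33. No state change.
Op 3: read(P0, v2) -> 33. No state change.
Op 4: write(P1, v0, 134). refcount(pp0)=2>1 -> COPY to pp3. 4 ppages; refcounts: pp0:1 pp1:2 pp2:2 pp3:1
Op 5: write(P1, v0, 185). refcount(pp3)=1 -> write in place. 4 ppages; refcounts: pp0:1 pp1:2 pp2:2 pp3:1
Op 6: write(P0, v1, 165). refcount(pp1)=2>1 -> COPY to pp4. 5 ppages; refcounts: pp0:1 pp1:1 pp2:2 pp3:1 pp4:1
Op 7: read(P0, v1) -> 165. No state change.
Op 8: fork(P0) -> P2. 5 ppages; refcounts: pp0:2 pp1:1 pp2:3 pp3:1 pp4:2
Op 9: read(P2, v2) -> 33. No state change.

yes no yes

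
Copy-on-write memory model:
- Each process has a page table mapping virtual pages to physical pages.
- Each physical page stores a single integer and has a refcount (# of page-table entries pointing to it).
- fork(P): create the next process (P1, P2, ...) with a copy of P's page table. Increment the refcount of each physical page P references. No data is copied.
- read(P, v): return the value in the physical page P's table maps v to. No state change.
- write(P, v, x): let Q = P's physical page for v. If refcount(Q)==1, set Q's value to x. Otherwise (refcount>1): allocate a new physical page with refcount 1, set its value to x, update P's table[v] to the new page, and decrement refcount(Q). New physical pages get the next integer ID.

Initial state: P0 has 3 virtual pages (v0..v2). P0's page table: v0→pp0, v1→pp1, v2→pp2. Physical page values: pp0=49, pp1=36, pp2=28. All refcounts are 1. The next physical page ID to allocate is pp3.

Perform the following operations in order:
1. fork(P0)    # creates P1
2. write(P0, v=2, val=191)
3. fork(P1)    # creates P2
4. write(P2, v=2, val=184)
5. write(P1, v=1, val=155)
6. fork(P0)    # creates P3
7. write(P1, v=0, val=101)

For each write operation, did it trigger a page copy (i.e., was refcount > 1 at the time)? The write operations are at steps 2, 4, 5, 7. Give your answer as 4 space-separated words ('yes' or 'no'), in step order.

Op 1: fork(P0) -> P1. 3 ppages; refcounts: pp0:2 pp1:2 pp2:2
Op 2: write(P0, v2, 191). refcount(pp2)=2>1 -> COPY to pp3. 4 ppages; refcounts: pp0:2 pp1:2 pp2:1 pp3:1
Op 3: fork(P1) -> P2. 4 ppages; refcounts: pp0:3 pp1:3 pp2:2 pp3:1
Op 4: write(P2, v2, 184). refcount(pp2)=2>1 -> COPY to pp4. 5 ppages; refcounts: pp0:3 pp1:3 pp2:1 pp3:1 pp4:1
Op 5: write(P1, v1, 155). refcount(pp1)=3>1 -> COPY to pp5. 6 ppages; refcounts: pp0:3 pp1:2 pp2:1 pp3:1 pp4:1 pp5:1
Op 6: fork(P0) -> P3. 6 ppages; refcounts: pp0:4 pp1:3 pp2:1 pp3:2 pp4:1 pp5:1
Op 7: write(P1, v0, 101). refcount(pp0)=4>1 -> COPY to pp6. 7 ppages; refcounts: pp0:3 pp1:3 pp2:1 pp3:2 pp4:1 pp5:1 pp6:1

yes yes yes yes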